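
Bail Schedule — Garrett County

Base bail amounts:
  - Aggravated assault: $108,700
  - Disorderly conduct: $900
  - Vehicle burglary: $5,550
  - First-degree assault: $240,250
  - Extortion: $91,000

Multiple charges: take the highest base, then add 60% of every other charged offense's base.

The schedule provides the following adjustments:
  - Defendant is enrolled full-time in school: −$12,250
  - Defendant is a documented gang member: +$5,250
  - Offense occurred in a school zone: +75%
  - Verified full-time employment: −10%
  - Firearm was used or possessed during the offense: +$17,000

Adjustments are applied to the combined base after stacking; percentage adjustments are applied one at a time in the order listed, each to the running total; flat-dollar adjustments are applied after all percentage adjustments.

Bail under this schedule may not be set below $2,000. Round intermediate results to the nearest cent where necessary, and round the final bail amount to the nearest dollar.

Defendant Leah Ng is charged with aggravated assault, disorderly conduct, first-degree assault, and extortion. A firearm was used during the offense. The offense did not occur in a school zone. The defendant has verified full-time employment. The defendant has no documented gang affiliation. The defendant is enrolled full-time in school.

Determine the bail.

Base amounts from the schedule: aggravated assault $108,700; disorderly conduct $900; first-degree assault $240,250; extortion $91,000.
Stacking rule: highest base plus 60% of each additional charge. Highest is first-degree assault at $240,250. Additional: $108,700 × 60% = $65,220; $900 × 60% = $540; $91,000 × 60% = $54,600. Combined base = $240,250 + $120,360 = $360,610.
Verified full-time employment (−10%): $360,610 × 0.9 = $324,549.
Defendant is enrolled full-time in school (−$12,250 flat): $324,549 − $12,250 = $312,299.
Firearm was used or possessed during the offense (+$17,000 flat): $312,299 + $17,000 = $329,299.
$329,299 is at or above the $2,000 minimum.

$329,299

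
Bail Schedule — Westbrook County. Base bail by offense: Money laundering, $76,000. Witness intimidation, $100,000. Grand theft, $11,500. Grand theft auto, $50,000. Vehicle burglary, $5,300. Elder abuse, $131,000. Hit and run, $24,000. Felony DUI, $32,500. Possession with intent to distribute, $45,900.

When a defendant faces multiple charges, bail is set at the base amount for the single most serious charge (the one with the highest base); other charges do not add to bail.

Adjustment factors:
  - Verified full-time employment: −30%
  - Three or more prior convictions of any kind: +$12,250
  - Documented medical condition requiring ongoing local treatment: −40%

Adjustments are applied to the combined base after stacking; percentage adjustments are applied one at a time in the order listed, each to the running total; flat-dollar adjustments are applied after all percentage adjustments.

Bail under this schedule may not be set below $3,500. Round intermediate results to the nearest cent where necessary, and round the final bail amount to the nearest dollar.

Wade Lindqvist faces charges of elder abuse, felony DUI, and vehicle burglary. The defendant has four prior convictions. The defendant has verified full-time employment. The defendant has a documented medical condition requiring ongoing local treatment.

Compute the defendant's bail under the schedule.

Base amounts from the schedule: elder abuse $131,000; felony DUI $32,500; vehicle burglary $5,300.
Stacking rule: use the highest base only. Highest is elder abuse at $131,000. Combined base = $131,000.
Verified full-time employment (−30%): $131,000 × 0.7 = $91,700.
Documented medical condition requiring ongoing local treatment (−40%): $91,700 × 0.6 = $55,020.
Three or more prior convictions of any kind (+$12,250 flat): $55,020 + $12,250 = $67,270.
$67,270 is at or above the $3,500 minimum.

$67,270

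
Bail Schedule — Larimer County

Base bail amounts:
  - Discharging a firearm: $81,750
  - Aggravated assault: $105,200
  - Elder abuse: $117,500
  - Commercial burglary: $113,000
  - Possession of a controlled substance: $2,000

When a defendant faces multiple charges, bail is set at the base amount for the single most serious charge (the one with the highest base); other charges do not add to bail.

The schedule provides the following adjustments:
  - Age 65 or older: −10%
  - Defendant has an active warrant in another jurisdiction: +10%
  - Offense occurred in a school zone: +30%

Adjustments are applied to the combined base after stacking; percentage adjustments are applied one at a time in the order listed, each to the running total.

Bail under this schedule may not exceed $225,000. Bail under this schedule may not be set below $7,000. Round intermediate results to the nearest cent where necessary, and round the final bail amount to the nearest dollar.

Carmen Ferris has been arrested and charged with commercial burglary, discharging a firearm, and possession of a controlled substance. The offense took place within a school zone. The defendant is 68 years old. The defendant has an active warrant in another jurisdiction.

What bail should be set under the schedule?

$145,431

Base amounts from the schedule: commercial burglary $113,000; discharging a firearm $81,750; possession of a controlled substance $2,000.
Stacking rule: use the highest base only. Highest is commercial burglary at $113,000. Combined base = $113,000.
Age 65 or older (−10%): $113,000 × 0.9 = $101,700.
Defendant has an active warrant in another jurisdiction (+10%): $101,700 × 1.1 = $111,870.
Offense occurred in a school zone (+30%): $111,870 × 1.3 = $145,431.
$145,431 is within the $225,000 maximum.
$145,431 is at or above the $7,000 minimum.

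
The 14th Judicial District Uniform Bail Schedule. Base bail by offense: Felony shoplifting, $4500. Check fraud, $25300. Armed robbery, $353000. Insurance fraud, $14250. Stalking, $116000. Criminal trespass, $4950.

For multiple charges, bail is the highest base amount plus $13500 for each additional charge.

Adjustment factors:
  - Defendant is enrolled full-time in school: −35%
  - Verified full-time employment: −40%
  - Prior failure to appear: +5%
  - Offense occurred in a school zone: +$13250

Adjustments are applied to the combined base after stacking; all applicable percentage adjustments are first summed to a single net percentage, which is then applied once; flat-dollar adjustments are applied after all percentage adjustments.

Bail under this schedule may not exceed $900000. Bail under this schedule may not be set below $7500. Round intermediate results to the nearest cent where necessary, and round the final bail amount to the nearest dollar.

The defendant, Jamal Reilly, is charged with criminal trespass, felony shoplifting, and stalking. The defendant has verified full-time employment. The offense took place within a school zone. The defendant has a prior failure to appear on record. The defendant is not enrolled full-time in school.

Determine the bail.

$106200

Base amounts from the schedule: criminal trespass $4950; felony shoplifting $4500; stalking $116000.
Stacking rule: highest base plus $13500 per additional charge. Highest is stalking at $116000; 2 additional charges → +$27000. Combined base = $143000.
Net percentage adjustment: −40% +5% = −35%. $143000 × 0.65 = $92950.
Offense occurred in a school zone (+$13250 flat): $92950 + $13250 = $106200.
$106200 is within the $900000 maximum.
$106200 is at or above the $7500 minimum.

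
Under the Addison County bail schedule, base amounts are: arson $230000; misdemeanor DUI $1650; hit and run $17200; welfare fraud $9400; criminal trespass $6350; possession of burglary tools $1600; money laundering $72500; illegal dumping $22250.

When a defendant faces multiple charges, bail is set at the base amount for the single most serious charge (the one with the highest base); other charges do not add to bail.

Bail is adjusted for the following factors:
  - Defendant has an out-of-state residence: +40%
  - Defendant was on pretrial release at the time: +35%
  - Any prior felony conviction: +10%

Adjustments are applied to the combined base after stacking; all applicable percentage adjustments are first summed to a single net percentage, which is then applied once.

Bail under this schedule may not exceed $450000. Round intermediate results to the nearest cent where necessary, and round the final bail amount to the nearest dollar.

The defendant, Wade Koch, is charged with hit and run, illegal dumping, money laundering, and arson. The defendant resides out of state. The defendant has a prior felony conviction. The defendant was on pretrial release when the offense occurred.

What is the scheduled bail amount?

$425500

Base amounts from the schedule: hit and run $17200; illegal dumping $22250; money laundering $72500; arson $230000.
Stacking rule: use the highest base only. Highest is arson at $230000. Combined base = $230000.
Net percentage adjustment: +40% +35% +10% = +85%. $230000 × 1.85 = $425500.
$425500 is within the $450000 maximum.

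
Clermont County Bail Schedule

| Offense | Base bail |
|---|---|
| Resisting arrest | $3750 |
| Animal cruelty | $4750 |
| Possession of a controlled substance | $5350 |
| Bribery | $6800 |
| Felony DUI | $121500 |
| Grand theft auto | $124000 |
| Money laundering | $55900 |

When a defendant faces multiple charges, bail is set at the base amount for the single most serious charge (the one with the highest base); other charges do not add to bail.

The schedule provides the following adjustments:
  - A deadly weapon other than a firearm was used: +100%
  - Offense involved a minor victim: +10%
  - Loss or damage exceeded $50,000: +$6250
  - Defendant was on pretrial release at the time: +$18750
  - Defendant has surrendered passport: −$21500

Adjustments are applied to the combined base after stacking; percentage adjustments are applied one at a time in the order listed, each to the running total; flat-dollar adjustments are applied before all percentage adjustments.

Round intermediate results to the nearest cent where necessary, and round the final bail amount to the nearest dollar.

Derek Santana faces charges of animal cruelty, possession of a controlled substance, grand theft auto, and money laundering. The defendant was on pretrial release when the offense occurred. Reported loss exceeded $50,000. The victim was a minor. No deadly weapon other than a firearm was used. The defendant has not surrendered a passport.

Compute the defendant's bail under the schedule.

Base amounts from the schedule: animal cruelty $4750; possession of a controlled substance $5350; grand theft auto $124000; money laundering $55900.
Stacking rule: use the highest base only. Highest is grand theft auto at $124000. Combined base = $124000.
Loss or damage exceeded $50,000 (+$6250 flat): $124000 + $6250 = $130250.
Defendant was on pretrial release at the time (+$18750 flat): $130250 + $18750 = $149000.
Offense involved a minor victim (+10%): $149000 × 1.1 = $163900.

$163900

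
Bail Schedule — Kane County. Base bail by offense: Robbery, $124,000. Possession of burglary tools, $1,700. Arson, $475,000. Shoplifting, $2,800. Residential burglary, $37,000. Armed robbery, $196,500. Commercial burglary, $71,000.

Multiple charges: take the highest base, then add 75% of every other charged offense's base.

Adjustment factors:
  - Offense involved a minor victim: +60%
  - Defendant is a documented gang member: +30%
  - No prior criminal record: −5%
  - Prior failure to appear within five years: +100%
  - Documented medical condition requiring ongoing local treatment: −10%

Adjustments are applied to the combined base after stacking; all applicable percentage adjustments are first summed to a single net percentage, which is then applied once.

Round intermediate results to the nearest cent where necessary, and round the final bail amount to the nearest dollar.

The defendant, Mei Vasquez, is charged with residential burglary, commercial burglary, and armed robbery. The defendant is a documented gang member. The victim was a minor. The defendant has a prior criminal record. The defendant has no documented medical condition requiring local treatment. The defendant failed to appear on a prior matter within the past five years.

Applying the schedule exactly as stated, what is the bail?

$804,750

Base amounts from the schedule: residential burglary $37,000; commercial burglary $71,000; armed robbery $196,500.
Stacking rule: highest base plus 75% of each additional charge. Highest is armed robbery at $196,500. Additional: $37,000 × 75% = $27,750; $71,000 × 75% = $53,250. Combined base = $196,500 + $81,000 = $277,500.
Net percentage adjustment: +60% +30% +100% = +190%. $277,500 × 2.9 = $804,750.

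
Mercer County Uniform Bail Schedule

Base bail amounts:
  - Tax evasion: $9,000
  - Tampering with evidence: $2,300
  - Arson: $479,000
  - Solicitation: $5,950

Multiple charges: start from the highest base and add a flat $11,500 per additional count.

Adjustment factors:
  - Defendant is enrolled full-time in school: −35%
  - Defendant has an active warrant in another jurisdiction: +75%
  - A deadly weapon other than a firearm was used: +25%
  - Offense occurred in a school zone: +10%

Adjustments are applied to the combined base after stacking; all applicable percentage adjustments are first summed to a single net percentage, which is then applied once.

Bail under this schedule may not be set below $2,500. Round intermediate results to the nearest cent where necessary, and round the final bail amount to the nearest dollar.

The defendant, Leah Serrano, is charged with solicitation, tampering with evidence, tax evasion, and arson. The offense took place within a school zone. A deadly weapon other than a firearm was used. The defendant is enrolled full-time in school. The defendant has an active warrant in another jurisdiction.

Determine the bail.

$898,625

Base amounts from the schedule: solicitation $5,950; tampering with evidence $2,300; tax evasion $9,000; arson $479,000.
Stacking rule: highest base plus $11,500 per additional charge. Highest is arson at $479,000; 3 additional charges → +$34,500. Combined base = $513,500.
Net percentage adjustment: −35% +75% +25% +10% = +75%. $513,500 × 1.75 = $898,625.
$898,625 is at or above the $2,500 minimum.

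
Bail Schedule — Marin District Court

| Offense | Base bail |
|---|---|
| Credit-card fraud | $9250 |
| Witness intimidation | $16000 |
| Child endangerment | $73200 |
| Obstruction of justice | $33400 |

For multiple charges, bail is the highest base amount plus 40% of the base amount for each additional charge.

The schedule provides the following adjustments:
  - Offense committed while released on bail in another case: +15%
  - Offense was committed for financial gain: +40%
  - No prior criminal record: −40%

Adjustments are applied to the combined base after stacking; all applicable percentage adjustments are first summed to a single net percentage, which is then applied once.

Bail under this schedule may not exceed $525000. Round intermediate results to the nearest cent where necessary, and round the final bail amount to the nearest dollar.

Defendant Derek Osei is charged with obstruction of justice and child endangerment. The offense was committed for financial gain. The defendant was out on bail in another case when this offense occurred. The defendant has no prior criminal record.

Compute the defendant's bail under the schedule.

$99544

Base amounts from the schedule: obstruction of justice $33400; child endangerment $73200.
Stacking rule: highest base plus 40% of each additional charge. Highest is child endangerment at $73200. Additional: $33400 × 40% = $13360. Combined base = $73200 + $13360 = $86560.
Net percentage adjustment: +15% +40% −40% = +15%. $86560 × 1.15 = $99544.
$99544 is within the $525000 maximum.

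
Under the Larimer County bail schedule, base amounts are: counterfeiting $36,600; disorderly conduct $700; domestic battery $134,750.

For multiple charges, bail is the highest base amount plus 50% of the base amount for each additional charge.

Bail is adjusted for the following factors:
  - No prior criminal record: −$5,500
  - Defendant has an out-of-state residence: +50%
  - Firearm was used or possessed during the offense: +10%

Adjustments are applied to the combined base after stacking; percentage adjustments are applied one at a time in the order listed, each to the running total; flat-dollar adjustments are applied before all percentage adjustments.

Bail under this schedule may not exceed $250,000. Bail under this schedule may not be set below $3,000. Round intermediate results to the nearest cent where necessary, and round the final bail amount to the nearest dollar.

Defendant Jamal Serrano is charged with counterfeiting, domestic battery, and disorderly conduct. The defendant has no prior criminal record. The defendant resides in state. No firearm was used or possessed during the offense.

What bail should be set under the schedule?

Base amounts from the schedule: counterfeiting $36,600; domestic battery $134,750; disorderly conduct $700.
Stacking rule: highest base plus 50% of each additional charge. Highest is domestic battery at $134,750. Additional: $36,600 × 50% = $18,300; $700 × 50% = $350. Combined base = $134,750 + $18,650 = $153,400.
No prior criminal record (−$5,500 flat): $153,400 − $5,500 = $147,900.
$147,900 is within the $250,000 maximum.
$147,900 is at or above the $3,000 minimum.

$147,900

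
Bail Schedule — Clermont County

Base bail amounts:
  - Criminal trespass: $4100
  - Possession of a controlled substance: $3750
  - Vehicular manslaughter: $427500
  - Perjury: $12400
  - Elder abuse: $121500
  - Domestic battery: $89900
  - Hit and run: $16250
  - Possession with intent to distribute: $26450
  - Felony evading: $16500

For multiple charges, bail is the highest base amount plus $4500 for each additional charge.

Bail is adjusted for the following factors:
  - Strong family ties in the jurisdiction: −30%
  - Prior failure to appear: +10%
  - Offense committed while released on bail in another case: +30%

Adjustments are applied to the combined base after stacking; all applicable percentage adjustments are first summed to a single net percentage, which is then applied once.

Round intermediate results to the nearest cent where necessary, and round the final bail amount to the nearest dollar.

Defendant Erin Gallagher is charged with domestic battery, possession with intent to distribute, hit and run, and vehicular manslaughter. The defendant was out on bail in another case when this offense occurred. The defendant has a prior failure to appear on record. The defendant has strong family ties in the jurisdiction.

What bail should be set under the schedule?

Base amounts from the schedule: domestic battery $89900; possession with intent to distribute $26450; hit and run $16250; vehicular manslaughter $427500.
Stacking rule: highest base plus $4500 per additional charge. Highest is vehicular manslaughter at $427500; 3 additional charges → +$13500. Combined base = $441000.
Net percentage adjustment: −30% +10% +30% = +10%. $441000 × 1.1 = $485100.

$485100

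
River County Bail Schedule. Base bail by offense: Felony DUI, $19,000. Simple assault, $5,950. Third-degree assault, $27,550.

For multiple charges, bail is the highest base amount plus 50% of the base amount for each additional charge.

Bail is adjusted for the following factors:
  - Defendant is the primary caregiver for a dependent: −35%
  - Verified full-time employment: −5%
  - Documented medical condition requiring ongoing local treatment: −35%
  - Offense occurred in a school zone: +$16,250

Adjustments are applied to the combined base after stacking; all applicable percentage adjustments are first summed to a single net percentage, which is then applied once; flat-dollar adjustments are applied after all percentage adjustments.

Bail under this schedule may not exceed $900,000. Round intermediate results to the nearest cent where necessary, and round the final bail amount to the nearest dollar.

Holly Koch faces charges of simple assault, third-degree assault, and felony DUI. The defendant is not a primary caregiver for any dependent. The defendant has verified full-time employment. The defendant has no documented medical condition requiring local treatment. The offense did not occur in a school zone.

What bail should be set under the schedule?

$38,024

Base amounts from the schedule: simple assault $5,950; third-degree assault $27,550; felony DUI $19,000.
Stacking rule: highest base plus 50% of each additional charge. Highest is third-degree assault at $27,550. Additional: $5,950 × 50% = $2,975; $19,000 × 50% = $9,500. Combined base = $27,550 + $12,475 = $40,025.
Verified full-time employment (−5%): $40,025 × 0.95 = $38,023.75.
$38,023.75 is within the $900,000 maximum.
Rounded to the nearest dollar: $38,024.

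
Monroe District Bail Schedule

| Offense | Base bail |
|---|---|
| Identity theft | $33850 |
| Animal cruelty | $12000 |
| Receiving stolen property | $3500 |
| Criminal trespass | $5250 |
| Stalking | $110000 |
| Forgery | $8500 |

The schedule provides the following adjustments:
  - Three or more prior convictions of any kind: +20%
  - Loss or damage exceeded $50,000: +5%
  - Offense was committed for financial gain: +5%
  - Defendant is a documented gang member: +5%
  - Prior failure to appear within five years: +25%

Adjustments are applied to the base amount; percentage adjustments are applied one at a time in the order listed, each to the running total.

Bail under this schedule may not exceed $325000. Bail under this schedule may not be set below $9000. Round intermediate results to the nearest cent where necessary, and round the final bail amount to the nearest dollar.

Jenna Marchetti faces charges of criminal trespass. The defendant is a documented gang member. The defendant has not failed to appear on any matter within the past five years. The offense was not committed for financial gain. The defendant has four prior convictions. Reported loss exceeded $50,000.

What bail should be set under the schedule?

$9000

Base amounts from the schedule: criminal trespass $5250.
Single charge. Combined base = $5250.
Three or more prior convictions of any kind (+20%): $5250 × 1.2 = $6300.
Loss or damage exceeded $50,000 (+5%): $6300 × 1.05 = $6615.
Defendant is a documented gang member (+5%): $6615 × 1.05 = $6945.75.
$6945.75 is within the $325000 maximum.
Result $6945.75 is below the minimum of $9000; bail is set at the minimum $9000.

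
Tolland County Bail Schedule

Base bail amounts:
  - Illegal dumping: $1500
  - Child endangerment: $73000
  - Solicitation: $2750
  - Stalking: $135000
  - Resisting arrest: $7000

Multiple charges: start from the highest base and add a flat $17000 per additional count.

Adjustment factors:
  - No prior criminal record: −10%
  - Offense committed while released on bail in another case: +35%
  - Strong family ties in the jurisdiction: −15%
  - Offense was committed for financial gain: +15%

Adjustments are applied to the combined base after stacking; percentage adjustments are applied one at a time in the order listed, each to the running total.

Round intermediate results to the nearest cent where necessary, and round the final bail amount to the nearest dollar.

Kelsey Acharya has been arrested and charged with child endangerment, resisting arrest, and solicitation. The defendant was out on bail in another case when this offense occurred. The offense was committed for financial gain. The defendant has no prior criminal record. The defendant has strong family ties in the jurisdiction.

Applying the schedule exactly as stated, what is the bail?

$127080

Base amounts from the schedule: child endangerment $73000; resisting arrest $7000; solicitation $2750.
Stacking rule: highest base plus $17000 per additional charge. Highest is child endangerment at $73000; 2 additional charges → +$34000. Combined base = $107000.
No prior criminal record (−10%): $107000 × 0.9 = $96300.
Offense committed while released on bail in another case (+35%): $96300 × 1.35 = $130005.
Strong family ties in the jurisdiction (−15%): $130005 × 0.85 = $110504.25.
Offense was committed for financial gain (+15%): $110504.25 × 1.15 = $127079.89.
Rounded to the nearest dollar: $127080.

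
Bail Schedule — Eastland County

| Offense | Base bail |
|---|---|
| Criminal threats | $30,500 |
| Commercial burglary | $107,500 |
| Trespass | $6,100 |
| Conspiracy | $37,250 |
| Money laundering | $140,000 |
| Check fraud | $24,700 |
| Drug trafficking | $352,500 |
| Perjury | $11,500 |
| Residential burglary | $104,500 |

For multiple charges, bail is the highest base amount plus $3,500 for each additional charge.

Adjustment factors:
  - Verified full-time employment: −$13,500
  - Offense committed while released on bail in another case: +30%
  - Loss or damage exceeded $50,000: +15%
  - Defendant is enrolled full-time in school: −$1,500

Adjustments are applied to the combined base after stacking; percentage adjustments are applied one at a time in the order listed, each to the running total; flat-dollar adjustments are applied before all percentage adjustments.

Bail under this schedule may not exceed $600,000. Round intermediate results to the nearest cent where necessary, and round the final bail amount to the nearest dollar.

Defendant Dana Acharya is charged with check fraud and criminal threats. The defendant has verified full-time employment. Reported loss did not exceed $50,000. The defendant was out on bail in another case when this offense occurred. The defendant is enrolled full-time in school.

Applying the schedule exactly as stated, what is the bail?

$24,700

Base amounts from the schedule: check fraud $24,700; criminal threats $30,500.
Stacking rule: highest base plus $3,500 per additional charge. Highest is criminal threats at $30,500; 1 additional charge → +$3,500. Combined base = $34,000.
Verified full-time employment (−$13,500 flat): $34,000 − $13,500 = $20,500.
Defendant is enrolled full-time in school (−$1,500 flat): $20,500 − $1,500 = $19,000.
Offense committed while released on bail in another case (+30%): $19,000 × 1.3 = $24,700.
$24,700 is within the $600,000 maximum.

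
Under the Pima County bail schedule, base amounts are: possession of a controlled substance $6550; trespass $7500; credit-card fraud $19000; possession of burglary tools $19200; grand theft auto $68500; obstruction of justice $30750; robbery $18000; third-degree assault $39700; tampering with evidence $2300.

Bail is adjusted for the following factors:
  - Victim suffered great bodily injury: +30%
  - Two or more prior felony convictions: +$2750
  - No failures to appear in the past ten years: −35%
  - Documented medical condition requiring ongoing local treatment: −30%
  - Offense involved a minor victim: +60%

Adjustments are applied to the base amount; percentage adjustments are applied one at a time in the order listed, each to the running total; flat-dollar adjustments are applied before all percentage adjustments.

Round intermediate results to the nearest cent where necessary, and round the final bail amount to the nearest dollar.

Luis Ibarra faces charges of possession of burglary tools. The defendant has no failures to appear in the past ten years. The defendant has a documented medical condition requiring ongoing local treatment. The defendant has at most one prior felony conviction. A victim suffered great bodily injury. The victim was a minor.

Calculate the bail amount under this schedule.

Base amounts from the schedule: possession of burglary tools $19200.
Single charge. Combined base = $19200.
Victim suffered great bodily injury (+30%): $19200 × 1.3 = $24960.
No failures to appear in the past ten years (−35%): $24960 × 0.65 = $16224.
Documented medical condition requiring ongoing local treatment (−30%): $16224 × 0.7 = $11356.80.
Offense involved a minor victim (+60%): $11356.80 × 1.6 = $18170.88.
Rounded to the nearest dollar: $18171.

$18171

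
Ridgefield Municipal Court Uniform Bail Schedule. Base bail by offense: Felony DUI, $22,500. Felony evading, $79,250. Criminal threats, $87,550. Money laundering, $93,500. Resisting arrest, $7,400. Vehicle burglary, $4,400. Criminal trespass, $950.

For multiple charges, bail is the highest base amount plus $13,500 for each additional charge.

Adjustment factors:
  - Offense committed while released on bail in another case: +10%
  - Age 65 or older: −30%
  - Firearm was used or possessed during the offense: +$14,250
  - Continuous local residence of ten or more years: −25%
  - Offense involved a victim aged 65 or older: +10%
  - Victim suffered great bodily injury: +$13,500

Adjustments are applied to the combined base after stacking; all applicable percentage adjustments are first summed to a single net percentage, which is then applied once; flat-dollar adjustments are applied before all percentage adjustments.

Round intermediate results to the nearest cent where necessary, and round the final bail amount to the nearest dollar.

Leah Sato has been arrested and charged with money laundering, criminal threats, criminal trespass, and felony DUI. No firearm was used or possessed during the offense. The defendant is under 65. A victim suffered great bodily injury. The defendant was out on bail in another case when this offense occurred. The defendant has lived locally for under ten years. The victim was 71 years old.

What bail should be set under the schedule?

$177,000

Base amounts from the schedule: money laundering $93,500; criminal threats $87,550; criminal trespass $950; felony DUI $22,500.
Stacking rule: highest base plus $13,500 per additional charge. Highest is money laundering at $93,500; 3 additional charges → +$40,500. Combined base = $134,000.
Victim suffered great bodily injury (+$13,500 flat): $134,000 + $13,500 = $147,500.
Net percentage adjustment: +10% +10% = +20%. $147,500 × 1.2 = $177,000.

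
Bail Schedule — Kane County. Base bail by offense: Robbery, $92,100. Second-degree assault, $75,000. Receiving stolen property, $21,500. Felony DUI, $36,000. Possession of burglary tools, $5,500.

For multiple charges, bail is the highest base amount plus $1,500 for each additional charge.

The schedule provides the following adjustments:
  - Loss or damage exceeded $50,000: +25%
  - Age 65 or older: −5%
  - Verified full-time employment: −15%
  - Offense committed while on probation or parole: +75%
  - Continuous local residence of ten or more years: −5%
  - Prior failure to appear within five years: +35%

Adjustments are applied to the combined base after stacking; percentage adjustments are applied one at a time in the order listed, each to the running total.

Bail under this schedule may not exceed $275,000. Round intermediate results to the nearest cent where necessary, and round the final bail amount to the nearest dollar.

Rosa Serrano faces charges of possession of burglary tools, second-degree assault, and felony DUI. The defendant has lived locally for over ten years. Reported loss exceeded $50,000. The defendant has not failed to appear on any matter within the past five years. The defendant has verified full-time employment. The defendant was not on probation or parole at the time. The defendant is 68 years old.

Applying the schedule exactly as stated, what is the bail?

Base amounts from the schedule: possession of burglary tools $5,500; second-degree assault $75,000; felony DUI $36,000.
Stacking rule: highest base plus $1,500 per additional charge. Highest is second-degree assault at $75,000; 2 additional charges → +$3,000. Combined base = $78,000.
Loss or damage exceeded $50,000 (+25%): $78,000 × 1.25 = $97,500.
Age 65 or older (−5%): $97,500 × 0.95 = $92,625.
Verified full-time employment (−15%): $92,625 × 0.85 = $78,731.25.
Continuous local residence of ten or more years (−5%): $78,731.25 × 0.95 = $74,794.69.
$74,794.69 is within the $275,000 maximum.
Rounded to the nearest dollar: $74,795.

$74,795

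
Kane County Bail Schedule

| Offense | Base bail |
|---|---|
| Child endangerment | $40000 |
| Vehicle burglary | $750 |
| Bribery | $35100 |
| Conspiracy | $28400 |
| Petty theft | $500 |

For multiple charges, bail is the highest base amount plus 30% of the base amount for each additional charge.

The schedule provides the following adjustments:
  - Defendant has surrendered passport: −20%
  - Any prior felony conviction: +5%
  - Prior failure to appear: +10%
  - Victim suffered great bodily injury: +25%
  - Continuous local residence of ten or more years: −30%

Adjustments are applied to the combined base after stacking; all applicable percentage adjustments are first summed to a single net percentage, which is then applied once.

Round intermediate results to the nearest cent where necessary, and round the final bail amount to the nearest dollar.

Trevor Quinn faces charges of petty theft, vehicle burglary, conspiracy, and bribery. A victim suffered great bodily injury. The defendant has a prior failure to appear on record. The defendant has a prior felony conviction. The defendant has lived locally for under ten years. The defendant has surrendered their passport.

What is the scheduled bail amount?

$52794

Base amounts from the schedule: petty theft $500; vehicle burglary $750; conspiracy $28400; bribery $35100.
Stacking rule: highest base plus 30% of each additional charge. Highest is bribery at $35100. Additional: $500 × 30% = $150; $750 × 30% = $225; $28400 × 30% = $8520. Combined base = $35100 + $8895 = $43995.
Net percentage adjustment: −20% +5% +10% +25% = +20%. $43995 × 1.2 = $52794.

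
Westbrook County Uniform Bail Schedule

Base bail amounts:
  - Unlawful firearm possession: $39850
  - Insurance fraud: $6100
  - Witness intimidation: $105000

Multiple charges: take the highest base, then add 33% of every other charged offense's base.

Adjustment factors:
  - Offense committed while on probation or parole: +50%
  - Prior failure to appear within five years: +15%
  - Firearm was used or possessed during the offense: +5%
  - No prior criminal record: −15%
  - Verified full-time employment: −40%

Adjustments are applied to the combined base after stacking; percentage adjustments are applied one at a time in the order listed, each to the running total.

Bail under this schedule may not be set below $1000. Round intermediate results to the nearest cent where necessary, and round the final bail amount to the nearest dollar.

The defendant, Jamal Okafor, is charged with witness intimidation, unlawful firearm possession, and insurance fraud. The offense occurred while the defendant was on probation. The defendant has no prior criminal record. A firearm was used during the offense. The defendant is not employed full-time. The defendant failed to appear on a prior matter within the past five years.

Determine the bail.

$184999

Base amounts from the schedule: witness intimidation $105000; unlawful firearm possession $39850; insurance fraud $6100.
Stacking rule: highest base plus 33% of each additional charge. Highest is witness intimidation at $105000. Additional: $39850 × 33% = $13150.50; $6100 × 33% = $2013. Combined base = $105000 + $15163.50 = $120163.50.
Offense committed while on probation or parole (+50%): $120163.50 × 1.5 = $180245.25.
Prior failure to appear within five years (+15%): $180245.25 × 1.15 = $207282.04.
Firearm was used or possessed during the offense (+5%): $207282.04 × 1.05 = $217646.14.
No prior criminal record (−15%): $217646.14 × 0.85 = $184999.22.
$184999.22 is at or above the $1000 minimum.
Rounded to the nearest dollar: $184999.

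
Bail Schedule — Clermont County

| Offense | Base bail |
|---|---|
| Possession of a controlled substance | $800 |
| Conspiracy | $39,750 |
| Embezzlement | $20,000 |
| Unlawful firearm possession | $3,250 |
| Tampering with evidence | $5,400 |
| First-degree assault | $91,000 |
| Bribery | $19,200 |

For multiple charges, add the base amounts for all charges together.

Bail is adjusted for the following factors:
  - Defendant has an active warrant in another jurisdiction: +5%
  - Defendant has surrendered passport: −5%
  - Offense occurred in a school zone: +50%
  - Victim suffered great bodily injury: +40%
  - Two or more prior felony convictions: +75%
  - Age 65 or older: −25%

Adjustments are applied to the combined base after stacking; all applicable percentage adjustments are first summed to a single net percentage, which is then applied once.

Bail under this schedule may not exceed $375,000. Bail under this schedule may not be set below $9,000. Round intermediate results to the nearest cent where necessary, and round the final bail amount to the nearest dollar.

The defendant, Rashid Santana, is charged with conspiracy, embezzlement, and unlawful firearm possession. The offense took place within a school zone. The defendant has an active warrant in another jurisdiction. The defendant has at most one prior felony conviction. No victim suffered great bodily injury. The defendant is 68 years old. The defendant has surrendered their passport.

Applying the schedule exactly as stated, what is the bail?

$78,750

Base amounts from the schedule: conspiracy $39,750; embezzlement $20,000; unlawful firearm possession $3,250.
Stacking rule: sum of all bases. $39,750 + $20,000 + $3,250 = $63,000.
Net percentage adjustment: +5% −5% +50% −25% = +25%. $63,000 × 1.25 = $78,750.
$78,750 is within the $375,000 maximum.
$78,750 is at or above the $9,000 minimum.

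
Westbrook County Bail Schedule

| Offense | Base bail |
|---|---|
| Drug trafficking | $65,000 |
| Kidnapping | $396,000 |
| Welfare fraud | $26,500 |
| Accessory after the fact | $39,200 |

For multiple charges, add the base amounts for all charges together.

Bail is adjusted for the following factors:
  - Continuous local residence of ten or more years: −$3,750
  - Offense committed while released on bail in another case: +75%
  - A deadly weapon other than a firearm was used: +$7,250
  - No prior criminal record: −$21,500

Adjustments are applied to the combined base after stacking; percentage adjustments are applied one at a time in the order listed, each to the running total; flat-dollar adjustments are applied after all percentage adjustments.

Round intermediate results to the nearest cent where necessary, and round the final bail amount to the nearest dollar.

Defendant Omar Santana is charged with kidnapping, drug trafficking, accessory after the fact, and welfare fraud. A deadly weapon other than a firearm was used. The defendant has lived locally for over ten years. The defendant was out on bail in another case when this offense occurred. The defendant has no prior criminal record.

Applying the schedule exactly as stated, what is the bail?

$903,725

Base amounts from the schedule: kidnapping $396,000; drug trafficking $65,000; accessory after the fact $39,200; welfare fraud $26,500.
Stacking rule: sum of all bases. $396,000 + $65,000 + $39,200 + $26,500 = $526,700.
Offense committed while released on bail in another case (+75%): $526,700 × 1.75 = $921,725.
Continuous local residence of ten or more years (−$3,750 flat): $921,725 − $3,750 = $917,975.
A deadly weapon other than a firearm was used (+$7,250 flat): $917,975 + $7,250 = $925,225.
No prior criminal record (−$21,500 flat): $925,225 − $21,500 = $903,725.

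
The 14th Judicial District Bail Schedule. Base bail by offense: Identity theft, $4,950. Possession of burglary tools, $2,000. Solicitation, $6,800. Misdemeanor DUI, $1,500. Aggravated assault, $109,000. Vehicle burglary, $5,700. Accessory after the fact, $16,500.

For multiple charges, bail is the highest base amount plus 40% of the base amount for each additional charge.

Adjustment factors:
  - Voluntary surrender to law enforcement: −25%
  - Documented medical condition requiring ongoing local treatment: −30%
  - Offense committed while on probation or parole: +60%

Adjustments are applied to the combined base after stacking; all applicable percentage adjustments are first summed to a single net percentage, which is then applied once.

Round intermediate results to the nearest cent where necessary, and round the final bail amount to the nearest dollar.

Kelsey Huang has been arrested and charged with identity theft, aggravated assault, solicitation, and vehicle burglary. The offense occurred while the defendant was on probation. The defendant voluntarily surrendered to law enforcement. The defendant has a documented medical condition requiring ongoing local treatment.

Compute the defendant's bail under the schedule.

Base amounts from the schedule: identity theft $4,950; aggravated assault $109,000; solicitation $6,800; vehicle burglary $5,700.
Stacking rule: highest base plus 40% of each additional charge. Highest is aggravated assault at $109,000. Additional: $4,950 × 40% = $1,980; $6,800 × 40% = $2,720; $5,700 × 40% = $2,280. Combined base = $109,000 + $6,980 = $115,980.
Net percentage adjustment: −25% −30% +60% = +5%. $115,980 × 1.05 = $121,779.

$121,779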